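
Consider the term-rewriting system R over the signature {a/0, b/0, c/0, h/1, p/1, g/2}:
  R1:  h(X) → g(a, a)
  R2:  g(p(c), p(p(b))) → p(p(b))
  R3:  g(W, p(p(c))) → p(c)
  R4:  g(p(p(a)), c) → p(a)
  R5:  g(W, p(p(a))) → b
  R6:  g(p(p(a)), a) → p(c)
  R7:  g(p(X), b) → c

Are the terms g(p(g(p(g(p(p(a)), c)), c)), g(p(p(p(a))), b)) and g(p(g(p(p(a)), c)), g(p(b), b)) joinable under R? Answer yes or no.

Reduce t₁ = g(p(g(p(g(p(p(a)), c)), c)), g(p(p(p(a))), b)):
1. g(p(g(p(g(p(p(a)), c)), c)), g(p(p(p(a))), b))  →  g(p(g(p(p(a)), c)), g(p(p(p(a))), b))   [R4 at 1.1.1.1]
2. g(p(g(p(p(a)), c)), g(p(p(p(a))), b))  →  g(p(p(a)), g(p(p(p(a))), b))   [R4 at 1.1]
3. g(p(p(a)), g(p(p(p(a))), b))  →  g(p(p(a)), c)   [R7 at 2]
4. g(p(p(a)), c)  →  p(a)   [R4 at ε]

Reduce t₂ = g(p(g(p(p(a)), c)), g(p(b), b)):
1. g(p(g(p(p(a)), c)), g(p(b), b))  →  g(p(p(a)), g(p(b), b))   [R4 at 1.1]
2. g(p(p(a)), g(p(b), b))  →  g(p(p(a)), c)   [R7 at 2]
3. g(p(p(a)), c)  →  p(a)   [R4 at ε]

yes — NF(t₁) = p(a), NF(t₂) = p(a)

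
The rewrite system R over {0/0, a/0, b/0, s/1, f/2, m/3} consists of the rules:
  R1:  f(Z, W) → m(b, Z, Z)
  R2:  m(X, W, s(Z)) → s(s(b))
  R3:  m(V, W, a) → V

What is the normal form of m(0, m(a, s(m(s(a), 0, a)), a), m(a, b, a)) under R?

0

1. m(0, m(a, s(m(s(a), 0, a)), a), m(a, b, a))  →  m(0, a, m(a, b, a))   [R3 at 2]
2. m(0, a, m(a, b, a))  →  m(0, a, a)   [R3 at 3]
3. m(0, a, a)  →  0   [R3 at ε]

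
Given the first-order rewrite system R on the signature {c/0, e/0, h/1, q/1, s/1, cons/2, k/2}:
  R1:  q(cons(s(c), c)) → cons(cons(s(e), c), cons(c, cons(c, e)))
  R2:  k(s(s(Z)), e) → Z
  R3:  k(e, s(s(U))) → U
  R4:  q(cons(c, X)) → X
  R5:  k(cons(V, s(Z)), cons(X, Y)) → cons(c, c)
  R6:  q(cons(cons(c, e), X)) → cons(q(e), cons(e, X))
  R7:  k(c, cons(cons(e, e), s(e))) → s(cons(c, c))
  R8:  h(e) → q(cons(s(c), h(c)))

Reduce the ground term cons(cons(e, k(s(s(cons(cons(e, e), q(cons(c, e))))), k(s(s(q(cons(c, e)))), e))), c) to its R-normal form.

1. cons(cons(e, k(s(s(cons(cons(e, e), q(cons(c, e))))), k(s(s(q(cons(c, e)))), e))), c)  →  cons(cons(e, k(s(s(cons(cons(e, e), e))), k(s(s(q(cons(c, e)))), e))), c)   [R4 at 1.2.1.1.1.2]
2. cons(cons(e, k(s(s(cons(cons(e, e), e))), k(s(s(q(cons(c, e)))), e))), c)  →  cons(cons(e, k(s(s(cons(cons(e, e), e))), q(cons(c, e)))), c)   [R2 at 1.2.2]
3. cons(cons(e, k(s(s(cons(cons(e, e), e))), q(cons(c, e)))), c)  →  cons(cons(e, k(s(s(cons(cons(e, e), e))), e)), c)   [R4 at 1.2.2]
4. cons(cons(e, k(s(s(cons(cons(e, e), e))), e)), c)  →  cons(cons(e, cons(cons(e, e), e)), c)   [R2 at 1.2]

cons(cons(e, cons(cons(e, e), e)), c)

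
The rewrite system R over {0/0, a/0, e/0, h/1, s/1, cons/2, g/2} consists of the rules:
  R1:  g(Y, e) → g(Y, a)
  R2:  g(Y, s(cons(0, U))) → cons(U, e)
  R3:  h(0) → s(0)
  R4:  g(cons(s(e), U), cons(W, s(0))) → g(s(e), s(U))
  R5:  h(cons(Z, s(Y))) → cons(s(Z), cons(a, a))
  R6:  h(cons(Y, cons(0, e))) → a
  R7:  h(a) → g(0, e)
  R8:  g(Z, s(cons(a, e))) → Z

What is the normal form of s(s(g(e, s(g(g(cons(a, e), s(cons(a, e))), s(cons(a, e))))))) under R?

s(s(e))

1. s(s(g(e, s(g(g(cons(a, e), s(cons(a, e))), s(cons(a, e)))))))  →  s(s(g(e, s(g(cons(a, e), s(cons(a, e)))))))   [R8 at 1.1.2.1]
2. s(s(g(e, s(g(cons(a, e), s(cons(a, e)))))))  →  s(s(g(e, s(cons(a, e)))))   [R8 at 1.1.2.1]
3. s(s(g(e, s(cons(a, e)))))  →  s(s(e))   [R8 at 1.1]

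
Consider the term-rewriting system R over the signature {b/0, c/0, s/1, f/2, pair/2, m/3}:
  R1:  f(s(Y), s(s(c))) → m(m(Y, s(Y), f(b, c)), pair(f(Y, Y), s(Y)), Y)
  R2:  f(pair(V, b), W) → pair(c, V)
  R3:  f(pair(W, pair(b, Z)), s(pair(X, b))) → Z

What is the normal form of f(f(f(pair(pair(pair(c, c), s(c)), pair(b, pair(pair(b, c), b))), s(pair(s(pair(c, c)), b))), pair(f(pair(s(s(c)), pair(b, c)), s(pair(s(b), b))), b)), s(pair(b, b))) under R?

c

1. f(f(f(pair(pair(pair(c, c), s(c)), pair(b, pair(pair(b, c), b))), s(pair(s(pair(c, c)), b))), pair(f(pair(s(s(c)), pair(b, c)), s(pair(s(b), b))), b)), s(pair(b, b)))  →  f(f(pair(pair(b, c), b), pair(f(pair(s(s(c)), pair(b, c)), s(pair(s(b), b))), b)), s(pair(b, b)))   [R3 at 1.1]
2. f(f(pair(pair(b, c), b), pair(f(pair(s(s(c)), pair(b, c)), s(pair(s(b), b))), b)), s(pair(b, b)))  →  f(pair(c, pair(b, c)), s(pair(b, b)))   [R2 at 1]
3. f(pair(c, pair(b, c)), s(pair(b, b)))  →  c   [R3 at ε]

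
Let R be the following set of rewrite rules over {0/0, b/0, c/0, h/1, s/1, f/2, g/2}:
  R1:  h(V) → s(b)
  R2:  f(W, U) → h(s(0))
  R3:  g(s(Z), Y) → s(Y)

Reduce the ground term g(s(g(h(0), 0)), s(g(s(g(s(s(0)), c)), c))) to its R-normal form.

s(s(s(c)))

1. g(s(g(h(0), 0)), s(g(s(g(s(s(0)), c)), c)))  →  s(s(g(s(g(s(s(0)), c)), c)))   [R3 at ε]
2. s(s(g(s(g(s(s(0)), c)), c)))  →  s(s(s(c)))   [R3 at 1.1]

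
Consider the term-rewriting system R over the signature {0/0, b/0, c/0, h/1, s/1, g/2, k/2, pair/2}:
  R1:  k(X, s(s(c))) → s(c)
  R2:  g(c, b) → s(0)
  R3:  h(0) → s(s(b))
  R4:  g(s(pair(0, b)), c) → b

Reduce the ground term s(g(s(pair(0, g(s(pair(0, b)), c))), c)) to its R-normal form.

1. s(g(s(pair(0, g(s(pair(0, b)), c))), c))  →  s(g(s(pair(0, b)), c))   [R4 at 1.1.1.2]
2. s(g(s(pair(0, b)), c))  →  s(b)   [R4 at 1]

s(b)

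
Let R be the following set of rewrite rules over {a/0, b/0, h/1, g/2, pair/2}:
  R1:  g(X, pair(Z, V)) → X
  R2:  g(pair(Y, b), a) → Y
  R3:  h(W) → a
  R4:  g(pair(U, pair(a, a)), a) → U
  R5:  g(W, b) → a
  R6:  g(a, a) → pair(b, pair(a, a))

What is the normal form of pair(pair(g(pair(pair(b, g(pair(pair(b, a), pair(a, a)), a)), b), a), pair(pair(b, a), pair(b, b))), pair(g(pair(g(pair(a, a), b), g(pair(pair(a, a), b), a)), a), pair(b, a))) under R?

1. pair(pair(g(pair(pair(b, g(pair(pair(b, a), pair(a, a)), a)), b), a), pair(pair(b, a), pair(b, b))), pair(g(pair(g(pair(a, a), b), g(pair(pair(a, a), b), a)), a), pair(b, a)))  →  pair(pair(pair(b, g(pair(pair(b, a), pair(a, a)), a)), pair(pair(b, a), pair(b, b))), pair(g(pair(g(pair(a, a), b), g(pair(pair(a, a), b), a)), a), pair(b, a)))   [R2 at 1.1]
2. pair(pair(pair(b, g(pair(pair(b, a), pair(a, a)), a)), pair(pair(b, a), pair(b, b))), pair(g(pair(g(pair(a, a), b), g(pair(pair(a, a), b), a)), a), pair(b, a)))  →  pair(pair(pair(b, pair(b, a)), pair(pair(b, a), pair(b, b))), pair(g(pair(g(pair(a, a), b), g(pair(pair(a, a), b), a)), a), pair(b, a)))   [R4 at 1.1.2]
3. pair(pair(pair(b, pair(b, a)), pair(pair(b, a), pair(b, b))), pair(g(pair(g(pair(a, a), b), g(pair(pair(a, a), b), a)), a), pair(b, a)))  →  pair(pair(pair(b, pair(b, a)), pair(pair(b, a), pair(b, b))), pair(g(pair(a, g(pair(pair(a, a), b), a)), a), pair(b, a)))   [R5 at 2.1.1.1]
4. pair(pair(pair(b, pair(b, a)), pair(pair(b, a), pair(b, b))), pair(g(pair(a, g(pair(pair(a, a), b), a)), a), pair(b, a)))  →  pair(pair(pair(b, pair(b, a)), pair(pair(b, a), pair(b, b))), pair(g(pair(a, pair(a, a)), a), pair(b, a)))   [R2 at 2.1.1.2]
5. pair(pair(pair(b, pair(b, a)), pair(pair(b, a), pair(b, b))), pair(g(pair(a, pair(a, a)), a), pair(b, a)))  →  pair(pair(pair(b, pair(b, a)), pair(pair(b, a), pair(b, b))), pair(a, pair(b, a)))   [R4 at 2.1]

pair(pair(pair(b, pair(b, a)), pair(pair(b, a), pair(b, b))), pair(a, pair(b, a)))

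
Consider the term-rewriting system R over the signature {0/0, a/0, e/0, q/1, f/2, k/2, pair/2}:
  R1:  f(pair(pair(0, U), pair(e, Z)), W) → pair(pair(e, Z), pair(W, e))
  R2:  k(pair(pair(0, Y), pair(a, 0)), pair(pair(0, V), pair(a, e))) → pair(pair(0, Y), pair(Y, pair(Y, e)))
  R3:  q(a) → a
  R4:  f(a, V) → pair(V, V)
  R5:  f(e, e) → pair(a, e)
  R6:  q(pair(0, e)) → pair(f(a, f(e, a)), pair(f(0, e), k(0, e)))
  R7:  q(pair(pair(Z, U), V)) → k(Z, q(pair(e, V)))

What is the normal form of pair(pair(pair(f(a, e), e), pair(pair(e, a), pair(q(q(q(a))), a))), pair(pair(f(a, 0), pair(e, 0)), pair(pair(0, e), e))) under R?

1. pair(pair(pair(f(a, e), e), pair(pair(e, a), pair(q(q(q(a))), a))), pair(pair(f(a, 0), pair(e, 0)), pair(pair(0, e), e)))  →  pair(pair(pair(pair(e, e), e), pair(pair(e, a), pair(q(q(q(a))), a))), pair(pair(f(a, 0), pair(e, 0)), pair(pair(0, e), e)))   [R4 at 1.1.1]
2. pair(pair(pair(pair(e, e), e), pair(pair(e, a), pair(q(q(q(a))), a))), pair(pair(f(a, 0), pair(e, 0)), pair(pair(0, e), e)))  →  pair(pair(pair(pair(e, e), e), pair(pair(e, a), pair(q(q(a)), a))), pair(pair(f(a, 0), pair(e, 0)), pair(pair(0, e), e)))   [R3 at 1.2.2.1.1.1]
3. pair(pair(pair(pair(e, e), e), pair(pair(e, a), pair(q(q(a)), a))), pair(pair(f(a, 0), pair(e, 0)), pair(pair(0, e), e)))  →  pair(pair(pair(pair(e, e), e), pair(pair(e, a), pair(q(a), a))), pair(pair(f(a, 0), pair(e, 0)), pair(pair(0, e), e)))   [R3 at 1.2.2.1.1]
4. pair(pair(pair(pair(e, e), e), pair(pair(e, a), pair(q(a), a))), pair(pair(f(a, 0), pair(e, 0)), pair(pair(0, e), e)))  →  pair(pair(pair(pair(e, e), e), pair(pair(e, a), pair(a, a))), pair(pair(f(a, 0), pair(e, 0)), pair(pair(0, e), e)))   [R3 at 1.2.2.1]
5. pair(pair(pair(pair(e, e), e), pair(pair(e, a), pair(a, a))), pair(pair(f(a, 0), pair(e, 0)), pair(pair(0, e), e)))  →  pair(pair(pair(pair(e, e), e), pair(pair(e, a), pair(a, a))), pair(pair(pair(0, 0), pair(e, 0)), pair(pair(0, e), e)))   [R4 at 2.1.1]

pair(pair(pair(pair(e, e), e), pair(pair(e, a), pair(a, a))), pair(pair(pair(0, 0), pair(e, 0)), pair(pair(0, e), e)))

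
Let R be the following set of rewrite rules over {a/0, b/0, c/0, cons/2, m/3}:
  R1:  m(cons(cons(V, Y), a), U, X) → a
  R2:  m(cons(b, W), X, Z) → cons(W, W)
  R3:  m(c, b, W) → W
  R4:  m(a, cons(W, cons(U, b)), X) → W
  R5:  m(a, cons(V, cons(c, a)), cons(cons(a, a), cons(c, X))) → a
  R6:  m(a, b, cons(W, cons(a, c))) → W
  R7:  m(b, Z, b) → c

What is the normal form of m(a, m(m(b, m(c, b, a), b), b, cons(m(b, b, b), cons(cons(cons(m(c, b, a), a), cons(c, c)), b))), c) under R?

1. m(a, m(m(b, m(c, b, a), b), b, cons(m(b, b, b), cons(cons(cons(m(c, b, a), a), cons(c, c)), b))), c)  →  m(a, m(c, b, cons(m(b, b, b), cons(cons(cons(m(c, b, a), a), cons(c, c)), b))), c)   [R7 at 2.1]
2. m(a, m(c, b, cons(m(b, b, b), cons(cons(cons(m(c, b, a), a), cons(c, c)), b))), c)  →  m(a, cons(m(b, b, b), cons(cons(cons(m(c, b, a), a), cons(c, c)), b)), c)   [R3 at 2]
3. m(a, cons(m(b, b, b), cons(cons(cons(m(c, b, a), a), cons(c, c)), b)), c)  →  m(b, b, b)   [R4 at ε]
4. m(b, b, b)  →  c   [R7 at ε]

c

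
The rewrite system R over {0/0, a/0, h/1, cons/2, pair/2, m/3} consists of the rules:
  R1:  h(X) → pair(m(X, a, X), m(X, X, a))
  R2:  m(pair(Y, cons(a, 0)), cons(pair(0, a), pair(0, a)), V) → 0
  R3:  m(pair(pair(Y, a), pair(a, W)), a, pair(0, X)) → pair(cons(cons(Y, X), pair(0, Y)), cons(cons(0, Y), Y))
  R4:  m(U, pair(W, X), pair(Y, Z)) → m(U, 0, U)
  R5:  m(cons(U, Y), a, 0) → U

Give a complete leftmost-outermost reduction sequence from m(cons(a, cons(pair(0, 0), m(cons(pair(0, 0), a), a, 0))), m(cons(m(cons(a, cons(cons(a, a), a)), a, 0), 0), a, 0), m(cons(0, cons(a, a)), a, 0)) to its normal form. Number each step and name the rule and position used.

1. m(cons(a, cons(pair(0, 0), m(cons(pair(0, 0), a), a, 0))), m(cons(m(cons(a, cons(cons(a, a), a)), a, 0), 0), a, 0), m(cons(0, cons(a, a)), a, 0))  →  m(cons(a, cons(pair(0, 0), pair(0, 0))), m(cons(m(cons(a, cons(cons(a, a), a)), a, 0), 0), a, 0), m(cons(0, cons(a, a)), a, 0))   [R5 at 1.2.2]
2. m(cons(a, cons(pair(0, 0), pair(0, 0))), m(cons(m(cons(a, cons(cons(a, a), a)), a, 0), 0), a, 0), m(cons(0, cons(a, a)), a, 0))  →  m(cons(a, cons(pair(0, 0), pair(0, 0))), m(cons(a, cons(cons(a, a), a)), a, 0), m(cons(0, cons(a, a)), a, 0))   [R5 at 2]
3. m(cons(a, cons(pair(0, 0), pair(0, 0))), m(cons(a, cons(cons(a, a), a)), a, 0), m(cons(0, cons(a, a)), a, 0))  →  m(cons(a, cons(pair(0, 0), pair(0, 0))), a, m(cons(0, cons(a, a)), a, 0))   [R5 at 2]
4. m(cons(a, cons(pair(0, 0), pair(0, 0))), a, m(cons(0, cons(a, a)), a, 0))  →  m(cons(a, cons(pair(0, 0), pair(0, 0))), a, 0)   [R5 at 3]
5. m(cons(a, cons(pair(0, 0), pair(0, 0))), a, 0)  →  a   [R5 at ε]

a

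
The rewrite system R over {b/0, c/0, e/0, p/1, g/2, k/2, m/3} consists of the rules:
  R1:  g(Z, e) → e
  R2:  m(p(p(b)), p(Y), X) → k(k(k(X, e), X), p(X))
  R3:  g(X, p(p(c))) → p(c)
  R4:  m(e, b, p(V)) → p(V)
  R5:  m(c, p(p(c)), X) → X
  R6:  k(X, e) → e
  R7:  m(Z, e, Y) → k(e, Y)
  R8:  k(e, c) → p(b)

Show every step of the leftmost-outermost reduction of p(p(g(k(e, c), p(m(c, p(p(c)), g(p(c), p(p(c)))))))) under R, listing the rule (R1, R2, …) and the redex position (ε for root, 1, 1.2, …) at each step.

1. p(p(g(k(e, c), p(m(c, p(p(c)), g(p(c), p(p(c))))))))  →  p(p(g(p(b), p(m(c, p(p(c)), g(p(c), p(p(c))))))))   [R8 at 1.1.1]
2. p(p(g(p(b), p(m(c, p(p(c)), g(p(c), p(p(c))))))))  →  p(p(g(p(b), p(g(p(c), p(p(c)))))))   [R5 at 1.1.2.1]
3. p(p(g(p(b), p(g(p(c), p(p(c)))))))  →  p(p(g(p(b), p(p(c)))))   [R3 at 1.1.2.1]
4. p(p(g(p(b), p(p(c)))))  →  p(p(p(c)))   [R3 at 1.1]

p(p(p(c)))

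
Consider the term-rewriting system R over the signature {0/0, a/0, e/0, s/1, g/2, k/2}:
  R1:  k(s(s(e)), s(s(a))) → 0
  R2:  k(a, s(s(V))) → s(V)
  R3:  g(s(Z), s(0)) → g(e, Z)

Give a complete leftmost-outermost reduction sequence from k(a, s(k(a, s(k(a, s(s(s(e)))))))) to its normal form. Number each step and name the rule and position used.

s(s(e))

1. k(a, s(k(a, s(k(a, s(s(s(e))))))))  →  k(a, s(k(a, s(s(s(e))))))   [R2 at 2.1.2.1]
2. k(a, s(k(a, s(s(s(e))))))  →  k(a, s(s(s(e))))   [R2 at 2.1]
3. k(a, s(s(s(e))))  →  s(s(e))   [R2 at ε]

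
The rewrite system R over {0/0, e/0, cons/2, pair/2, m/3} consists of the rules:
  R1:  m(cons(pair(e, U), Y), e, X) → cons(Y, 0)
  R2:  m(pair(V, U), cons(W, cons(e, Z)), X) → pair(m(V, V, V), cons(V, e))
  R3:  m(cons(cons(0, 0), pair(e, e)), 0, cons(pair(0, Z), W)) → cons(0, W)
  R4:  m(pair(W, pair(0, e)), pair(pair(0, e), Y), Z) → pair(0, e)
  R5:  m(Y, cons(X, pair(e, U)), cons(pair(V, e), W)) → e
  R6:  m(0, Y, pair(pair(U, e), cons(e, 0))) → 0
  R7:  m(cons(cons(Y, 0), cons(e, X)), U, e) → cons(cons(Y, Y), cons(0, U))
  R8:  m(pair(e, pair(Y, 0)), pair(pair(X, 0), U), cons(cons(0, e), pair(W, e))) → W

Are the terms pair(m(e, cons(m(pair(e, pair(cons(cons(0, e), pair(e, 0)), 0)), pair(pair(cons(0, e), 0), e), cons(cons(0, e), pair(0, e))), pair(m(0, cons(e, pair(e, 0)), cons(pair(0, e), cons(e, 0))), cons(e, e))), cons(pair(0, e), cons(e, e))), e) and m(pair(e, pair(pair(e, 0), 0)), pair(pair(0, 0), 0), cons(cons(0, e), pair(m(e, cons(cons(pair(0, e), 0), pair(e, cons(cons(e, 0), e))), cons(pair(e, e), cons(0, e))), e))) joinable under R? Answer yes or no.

no — NF(t₁) = pair(e, e), NF(t₂) = e

Reduce t₁ = pair(m(e, cons(m(pair(e, pair(cons(cons(0, e), pair(e, 0)), 0)), pair(pair(cons(0, e), 0), e), cons(cons(0, e), pair(0, e))), pair(m(0, cons(e, pair(e, 0)), cons(pair(0, e), cons(e, 0))), cons(e, e))), cons(pair(0, e), cons(e, e))), e):
1. pair(m(e, cons(m(pair(e, pair(cons(cons(0, e), pair(e, 0)), 0)), pair(pair(cons(0, e), 0), e), cons(cons(0, e), pair(0, e))), pair(m(0, cons(e, pair(e, 0)), cons(pair(0, e), cons(e, 0))), cons(e, e))), cons(pair(0, e), cons(e, e))), e)  →  pair(m(e, cons(0, pair(m(0, cons(e, pair(e, 0)), cons(pair(0, e), cons(e, 0))), cons(e, e))), cons(pair(0, e), cons(e, e))), e)   [R8 at 1.2.1]
2. pair(m(e, cons(0, pair(m(0, cons(e, pair(e, 0)), cons(pair(0, e), cons(e, 0))), cons(e, e))), cons(pair(0, e), cons(e, e))), e)  →  pair(m(e, cons(0, pair(e, cons(e, e))), cons(pair(0, e), cons(e, e))), e)   [R5 at 1.2.2.1]
3. pair(m(e, cons(0, pair(e, cons(e, e))), cons(pair(0, e), cons(e, e))), e)  →  pair(e, e)   [R5 at 1]

Reduce t₂ = m(pair(e, pair(pair(e, 0), 0)), pair(pair(0, 0), 0), cons(cons(0, e), pair(m(e, cons(cons(pair(0, e), 0), pair(e, cons(cons(e, 0), e))), cons(pair(e, e), cons(0, e))), e))):
1. m(pair(e, pair(pair(e, 0), 0)), pair(pair(0, 0), 0), cons(cons(0, e), pair(m(e, cons(cons(pair(0, e), 0), pair(e, cons(cons(e, 0), e))), cons(pair(e, e), cons(0, e))), e)))  →  m(e, cons(cons(pair(0, e), 0), pair(e, cons(cons(e, 0), e))), cons(pair(e, e), cons(0, e)))   [R8 at ε]
2. m(e, cons(cons(pair(0, e), 0), pair(e, cons(cons(e, 0), e))), cons(pair(e, e), cons(0, e)))  →  e   [R5 at ε]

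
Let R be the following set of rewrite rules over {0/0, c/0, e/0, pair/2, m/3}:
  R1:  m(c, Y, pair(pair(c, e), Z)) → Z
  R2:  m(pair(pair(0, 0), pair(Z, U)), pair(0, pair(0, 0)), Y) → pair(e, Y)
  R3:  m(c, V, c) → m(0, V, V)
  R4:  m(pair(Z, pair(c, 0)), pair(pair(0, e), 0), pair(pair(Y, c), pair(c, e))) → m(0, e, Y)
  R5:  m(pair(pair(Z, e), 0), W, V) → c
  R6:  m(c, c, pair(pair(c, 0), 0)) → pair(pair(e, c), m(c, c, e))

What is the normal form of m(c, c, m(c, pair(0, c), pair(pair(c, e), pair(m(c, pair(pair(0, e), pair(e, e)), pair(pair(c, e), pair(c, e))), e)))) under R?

e

1. m(c, c, m(c, pair(0, c), pair(pair(c, e), pair(m(c, pair(pair(0, e), pair(e, e)), pair(pair(c, e), pair(c, e))), e))))  →  m(c, c, pair(m(c, pair(pair(0, e), pair(e, e)), pair(pair(c, e), pair(c, e))), e))   [R1 at 3]
2. m(c, c, pair(m(c, pair(pair(0, e), pair(e, e)), pair(pair(c, e), pair(c, e))), e))  →  m(c, c, pair(pair(c, e), e))   [R1 at 3.1]
3. m(c, c, pair(pair(c, e), e))  →  e   [R1 at ε]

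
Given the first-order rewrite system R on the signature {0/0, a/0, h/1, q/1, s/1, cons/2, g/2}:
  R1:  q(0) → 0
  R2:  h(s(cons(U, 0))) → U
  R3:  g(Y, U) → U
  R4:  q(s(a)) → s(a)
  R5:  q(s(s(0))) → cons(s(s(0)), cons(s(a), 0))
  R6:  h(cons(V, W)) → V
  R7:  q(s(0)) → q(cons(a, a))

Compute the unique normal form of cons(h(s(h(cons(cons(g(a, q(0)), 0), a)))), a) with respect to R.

1. cons(h(s(h(cons(cons(g(a, q(0)), 0), a)))), a)  →  cons(h(s(cons(g(a, q(0)), 0))), a)   [R6 at 1.1.1]
2. cons(h(s(cons(g(a, q(0)), 0))), a)  →  cons(g(a, q(0)), a)   [R2 at 1]
3. cons(g(a, q(0)), a)  →  cons(q(0), a)   [R3 at 1]
4. cons(q(0), a)  →  cons(0, a)   [R1 at 1]

cons(0, a)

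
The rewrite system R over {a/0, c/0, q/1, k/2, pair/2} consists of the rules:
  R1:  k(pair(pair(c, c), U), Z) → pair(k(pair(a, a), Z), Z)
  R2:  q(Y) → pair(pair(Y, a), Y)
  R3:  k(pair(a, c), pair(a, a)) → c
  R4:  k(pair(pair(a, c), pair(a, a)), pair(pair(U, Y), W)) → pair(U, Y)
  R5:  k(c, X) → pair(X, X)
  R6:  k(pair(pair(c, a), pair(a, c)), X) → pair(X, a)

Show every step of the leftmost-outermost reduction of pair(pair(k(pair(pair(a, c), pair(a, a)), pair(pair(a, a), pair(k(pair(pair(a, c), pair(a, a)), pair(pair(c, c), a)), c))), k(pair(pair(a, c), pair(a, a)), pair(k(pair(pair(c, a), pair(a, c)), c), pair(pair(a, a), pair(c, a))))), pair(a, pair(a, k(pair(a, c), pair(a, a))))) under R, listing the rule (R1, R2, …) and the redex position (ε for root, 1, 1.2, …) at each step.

1. pair(pair(k(pair(pair(a, c), pair(a, a)), pair(pair(a, a), pair(k(pair(pair(a, c), pair(a, a)), pair(pair(c, c), a)), c))), k(pair(pair(a, c), pair(a, a)), pair(k(pair(pair(c, a), pair(a, c)), c), pair(pair(a, a), pair(c, a))))), pair(a, pair(a, k(pair(a, c), pair(a, a)))))  →  pair(pair(pair(a, a), k(pair(pair(a, c), pair(a, a)), pair(k(pair(pair(c, a), pair(a, c)), c), pair(pair(a, a), pair(c, a))))), pair(a, pair(a, k(pair(a, c), pair(a, a)))))   [R4 at 1.1]
2. pair(pair(pair(a, a), k(pair(pair(a, c), pair(a, a)), pair(k(pair(pair(c, a), pair(a, c)), c), pair(pair(a, a), pair(c, a))))), pair(a, pair(a, k(pair(a, c), pair(a, a)))))  →  pair(pair(pair(a, a), k(pair(pair(a, c), pair(a, a)), pair(pair(c, a), pair(pair(a, a), pair(c, a))))), pair(a, pair(a, k(pair(a, c), pair(a, a)))))   [R6 at 1.2.2.1]
3. pair(pair(pair(a, a), k(pair(pair(a, c), pair(a, a)), pair(pair(c, a), pair(pair(a, a), pair(c, a))))), pair(a, pair(a, k(pair(a, c), pair(a, a)))))  →  pair(pair(pair(a, a), pair(c, a)), pair(a, pair(a, k(pair(a, c), pair(a, a)))))   [R4 at 1.2]
4. pair(pair(pair(a, a), pair(c, a)), pair(a, pair(a, k(pair(a, c), pair(a, a)))))  →  pair(pair(pair(a, a), pair(c, a)), pair(a, pair(a, c)))   [R3 at 2.2.2]

pair(pair(pair(a, a), pair(c, a)), pair(a, pair(a, c)))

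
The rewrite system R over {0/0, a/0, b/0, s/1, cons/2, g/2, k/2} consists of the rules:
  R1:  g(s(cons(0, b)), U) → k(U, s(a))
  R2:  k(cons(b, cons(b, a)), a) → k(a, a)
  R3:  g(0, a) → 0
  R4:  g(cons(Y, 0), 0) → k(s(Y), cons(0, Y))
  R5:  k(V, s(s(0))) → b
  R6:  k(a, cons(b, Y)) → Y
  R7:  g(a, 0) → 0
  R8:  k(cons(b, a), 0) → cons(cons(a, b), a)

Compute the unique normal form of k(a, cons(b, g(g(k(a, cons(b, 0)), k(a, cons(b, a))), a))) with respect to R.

1. k(a, cons(b, g(g(k(a, cons(b, 0)), k(a, cons(b, a))), a)))  →  g(g(k(a, cons(b, 0)), k(a, cons(b, a))), a)   [R6 at ε]
2. g(g(k(a, cons(b, 0)), k(a, cons(b, a))), a)  →  g(g(0, k(a, cons(b, a))), a)   [R6 at 1.1]
3. g(g(0, k(a, cons(b, a))), a)  →  g(g(0, a), a)   [R6 at 1.2]
4. g(g(0, a), a)  →  g(0, a)   [R3 at 1]
5. g(0, a)  →  0   [R3 at ε]

0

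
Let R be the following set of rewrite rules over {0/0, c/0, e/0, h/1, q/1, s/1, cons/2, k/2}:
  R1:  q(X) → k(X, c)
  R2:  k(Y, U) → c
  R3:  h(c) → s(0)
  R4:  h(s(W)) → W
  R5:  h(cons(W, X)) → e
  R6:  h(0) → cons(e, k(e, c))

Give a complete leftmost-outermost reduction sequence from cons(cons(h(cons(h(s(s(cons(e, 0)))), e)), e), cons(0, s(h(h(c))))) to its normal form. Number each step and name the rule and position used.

1. cons(cons(h(cons(h(s(s(cons(e, 0)))), e)), e), cons(0, s(h(h(c)))))  →  cons(cons(e, e), cons(0, s(h(h(c)))))   [R5 at 1.1]
2. cons(cons(e, e), cons(0, s(h(h(c)))))  →  cons(cons(e, e), cons(0, s(h(s(0)))))   [R3 at 2.2.1.1]
3. cons(cons(e, e), cons(0, s(h(s(0)))))  →  cons(cons(e, e), cons(0, s(0)))   [R4 at 2.2.1]

cons(cons(e, e), cons(0, s(0)))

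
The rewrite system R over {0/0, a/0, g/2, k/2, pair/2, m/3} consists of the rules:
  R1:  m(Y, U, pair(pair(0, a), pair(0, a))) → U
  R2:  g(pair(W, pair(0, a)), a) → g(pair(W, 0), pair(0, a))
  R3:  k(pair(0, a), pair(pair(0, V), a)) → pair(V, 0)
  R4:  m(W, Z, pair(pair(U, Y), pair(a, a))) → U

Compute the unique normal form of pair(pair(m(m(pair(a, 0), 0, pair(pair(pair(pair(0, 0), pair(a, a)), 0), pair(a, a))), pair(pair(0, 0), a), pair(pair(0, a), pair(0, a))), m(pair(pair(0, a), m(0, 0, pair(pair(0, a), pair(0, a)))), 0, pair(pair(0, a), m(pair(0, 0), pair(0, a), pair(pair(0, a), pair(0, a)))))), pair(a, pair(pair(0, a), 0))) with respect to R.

pair(pair(pair(pair(0, 0), a), 0), pair(a, pair(pair(0, a), 0)))

1. pair(pair(m(m(pair(a, 0), 0, pair(pair(pair(pair(0, 0), pair(a, a)), 0), pair(a, a))), pair(pair(0, 0), a), pair(pair(0, a), pair(0, a))), m(pair(pair(0, a), m(0, 0, pair(pair(0, a), pair(0, a)))), 0, pair(pair(0, a), m(pair(0, 0), pair(0, a), pair(pair(0, a), pair(0, a)))))), pair(a, pair(pair(0, a), 0)))  →  pair(pair(pair(pair(0, 0), a), m(pair(pair(0, a), m(0, 0, pair(pair(0, a), pair(0, a)))), 0, pair(pair(0, a), m(pair(0, 0), pair(0, a), pair(pair(0, a), pair(0, a)))))), pair(a, pair(pair(0, a), 0)))   [R1 at 1.1]
2. pair(pair(pair(pair(0, 0), a), m(pair(pair(0, a), m(0, 0, pair(pair(0, a), pair(0, a)))), 0, pair(pair(0, a), m(pair(0, 0), pair(0, a), pair(pair(0, a), pair(0, a)))))), pair(a, pair(pair(0, a), 0)))  →  pair(pair(pair(pair(0, 0), a), m(pair(pair(0, a), 0), 0, pair(pair(0, a), m(pair(0, 0), pair(0, a), pair(pair(0, a), pair(0, a)))))), pair(a, pair(pair(0, a), 0)))   [R1 at 1.2.1.2]
3. pair(pair(pair(pair(0, 0), a), m(pair(pair(0, a), 0), 0, pair(pair(0, a), m(pair(0, 0), pair(0, a), pair(pair(0, a), pair(0, a)))))), pair(a, pair(pair(0, a), 0)))  →  pair(pair(pair(pair(0, 0), a), m(pair(pair(0, a), 0), 0, pair(pair(0, a), pair(0, a)))), pair(a, pair(pair(0, a), 0)))   [R1 at 1.2.3.2]
4. pair(pair(pair(pair(0, 0), a), m(pair(pair(0, a), 0), 0, pair(pair(0, a), pair(0, a)))), pair(a, pair(pair(0, a), 0)))  →  pair(pair(pair(pair(0, 0), a), 0), pair(a, pair(pair(0, a), 0)))   [R1 at 1.2]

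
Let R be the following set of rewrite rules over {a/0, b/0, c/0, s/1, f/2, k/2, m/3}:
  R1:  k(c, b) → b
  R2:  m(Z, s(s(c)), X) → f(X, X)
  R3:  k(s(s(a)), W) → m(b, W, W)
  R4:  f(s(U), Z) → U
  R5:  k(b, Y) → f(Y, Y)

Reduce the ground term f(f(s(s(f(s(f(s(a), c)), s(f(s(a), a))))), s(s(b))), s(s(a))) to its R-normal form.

1. f(f(s(s(f(s(f(s(a), c)), s(f(s(a), a))))), s(s(b))), s(s(a)))  →  f(s(f(s(f(s(a), c)), s(f(s(a), a)))), s(s(a)))   [R4 at 1]
2. f(s(f(s(f(s(a), c)), s(f(s(a), a)))), s(s(a)))  →  f(s(f(s(a), c)), s(f(s(a), a)))   [R4 at ε]
3. f(s(f(s(a), c)), s(f(s(a), a)))  →  f(s(a), c)   [R4 at ε]
4. f(s(a), c)  →  a   [R4 at ε]

a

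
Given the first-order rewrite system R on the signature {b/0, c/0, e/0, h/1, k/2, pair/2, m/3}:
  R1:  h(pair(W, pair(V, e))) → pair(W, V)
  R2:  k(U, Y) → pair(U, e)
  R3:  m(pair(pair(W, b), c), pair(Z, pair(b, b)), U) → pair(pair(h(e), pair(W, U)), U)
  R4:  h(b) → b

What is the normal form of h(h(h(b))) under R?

1. h(h(h(b)))  →  h(h(b))   [R4 at 1.1]
2. h(h(b))  →  h(b)   [R4 at 1]
3. h(b)  →  b   [R4 at ε]

b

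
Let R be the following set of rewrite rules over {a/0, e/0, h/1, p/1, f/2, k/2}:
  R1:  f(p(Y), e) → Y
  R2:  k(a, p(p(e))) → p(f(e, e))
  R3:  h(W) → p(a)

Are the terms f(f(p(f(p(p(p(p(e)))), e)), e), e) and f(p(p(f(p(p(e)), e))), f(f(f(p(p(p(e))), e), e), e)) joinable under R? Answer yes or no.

yes — NF(t₁) = p(p(e)), NF(t₂) = p(p(e))

Reduce t₁ = f(f(p(f(p(p(p(p(e)))), e)), e), e):
1. f(f(p(f(p(p(p(p(e)))), e)), e), e)  →  f(f(p(p(p(p(e)))), e), e)   [R1 at 1]
2. f(f(p(p(p(p(e)))), e), e)  →  f(p(p(p(e))), e)   [R1 at 1]
3. f(p(p(p(e))), e)  →  p(p(e))   [R1 at ε]

Reduce t₂ = f(p(p(f(p(p(e)), e))), f(f(f(p(p(p(e))), e), e), e)):
1. f(p(p(f(p(p(e)), e))), f(f(f(p(p(p(e))), e), e), e))  →  f(p(p(p(e))), f(f(f(p(p(p(e))), e), e), e))   [R1 at 1.1.1]
2. f(p(p(p(e))), f(f(f(p(p(p(e))), e), e), e))  →  f(p(p(p(e))), f(f(p(p(e)), e), e))   [R1 at 2.1.1]
3. f(p(p(p(e))), f(f(p(p(e)), e), e))  →  f(p(p(p(e))), f(p(e), e))   [R1 at 2.1]
4. f(p(p(p(e))), f(p(e), e))  →  f(p(p(p(e))), e)   [R1 at 2]
5. f(p(p(p(e))), e)  →  p(p(e))   [R1 at ε]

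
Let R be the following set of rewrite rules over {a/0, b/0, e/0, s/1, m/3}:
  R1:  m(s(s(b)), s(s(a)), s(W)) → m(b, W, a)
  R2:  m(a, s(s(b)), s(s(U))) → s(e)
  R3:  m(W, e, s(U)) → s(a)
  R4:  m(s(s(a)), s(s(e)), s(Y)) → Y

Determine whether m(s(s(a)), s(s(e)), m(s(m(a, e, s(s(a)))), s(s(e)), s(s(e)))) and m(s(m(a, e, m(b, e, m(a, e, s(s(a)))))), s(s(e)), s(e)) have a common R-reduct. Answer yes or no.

Reduce t₁ = m(s(s(a)), s(s(e)), m(s(m(a, e, s(s(a)))), s(s(e)), s(s(e)))):
1. m(s(s(a)), s(s(e)), m(s(m(a, e, s(s(a)))), s(s(e)), s(s(e))))  →  m(s(s(a)), s(s(e)), m(s(s(a)), s(s(e)), s(s(e))))   [R3 at 3.1.1]
2. m(s(s(a)), s(s(e)), m(s(s(a)), s(s(e)), s(s(e))))  →  m(s(s(a)), s(s(e)), s(e))   [R4 at 3]
3. m(s(s(a)), s(s(e)), s(e))  →  e   [R4 at ε]

Reduce t₂ = m(s(m(a, e, m(b, e, m(a, e, s(s(a)))))), s(s(e)), s(e)):
1. m(s(m(a, e, m(b, e, m(a, e, s(s(a)))))), s(s(e)), s(e))  →  m(s(m(a, e, m(b, e, s(a)))), s(s(e)), s(e))   [R3 at 1.1.3.3]
2. m(s(m(a, e, m(b, e, s(a)))), s(s(e)), s(e))  →  m(s(m(a, e, s(a))), s(s(e)), s(e))   [R3 at 1.1.3]
3. m(s(m(a, e, s(a))), s(s(e)), s(e))  →  m(s(s(a)), s(s(e)), s(e))   [R3 at 1.1]
4. m(s(s(a)), s(s(e)), s(e))  →  e   [R4 at ε]

yes — NF(t₁) = e, NF(t₂) = e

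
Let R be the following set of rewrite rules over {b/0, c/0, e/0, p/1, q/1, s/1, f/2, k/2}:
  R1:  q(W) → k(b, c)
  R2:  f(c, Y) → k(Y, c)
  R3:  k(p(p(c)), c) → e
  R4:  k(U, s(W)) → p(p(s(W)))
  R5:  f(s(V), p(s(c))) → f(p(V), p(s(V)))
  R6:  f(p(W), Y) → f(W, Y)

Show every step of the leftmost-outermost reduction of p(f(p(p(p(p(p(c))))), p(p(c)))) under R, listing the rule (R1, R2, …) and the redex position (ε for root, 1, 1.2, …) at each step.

1. p(f(p(p(p(p(p(c))))), p(p(c))))  →  p(f(p(p(p(p(c)))), p(p(c))))   [R6 at 1]
2. p(f(p(p(p(p(c)))), p(p(c))))  →  p(f(p(p(p(c))), p(p(c))))   [R6 at 1]
3. p(f(p(p(p(c))), p(p(c))))  →  p(f(p(p(c)), p(p(c))))   [R6 at 1]
4. p(f(p(p(c)), p(p(c))))  →  p(f(p(c), p(p(c))))   [R6 at 1]
5. p(f(p(c), p(p(c))))  →  p(f(c, p(p(c))))   [R6 at 1]
6. p(f(c, p(p(c))))  →  p(k(p(p(c)), c))   [R2 at 1]
7. p(k(p(p(c)), c))  →  p(e)   [R3 at 1]

p(e)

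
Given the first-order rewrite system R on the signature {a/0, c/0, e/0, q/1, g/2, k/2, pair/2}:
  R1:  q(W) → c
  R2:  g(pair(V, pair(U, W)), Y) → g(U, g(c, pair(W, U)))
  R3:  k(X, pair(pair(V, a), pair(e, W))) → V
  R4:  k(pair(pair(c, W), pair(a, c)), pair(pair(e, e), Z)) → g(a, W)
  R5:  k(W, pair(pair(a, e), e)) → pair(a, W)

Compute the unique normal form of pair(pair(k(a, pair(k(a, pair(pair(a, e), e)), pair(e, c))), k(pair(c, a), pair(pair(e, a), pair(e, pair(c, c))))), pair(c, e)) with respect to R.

1. pair(pair(k(a, pair(k(a, pair(pair(a, e), e)), pair(e, c))), k(pair(c, a), pair(pair(e, a), pair(e, pair(c, c))))), pair(c, e))  →  pair(pair(k(a, pair(pair(a, a), pair(e, c))), k(pair(c, a), pair(pair(e, a), pair(e, pair(c, c))))), pair(c, e))   [R5 at 1.1.2.1]
2. pair(pair(k(a, pair(pair(a, a), pair(e, c))), k(pair(c, a), pair(pair(e, a), pair(e, pair(c, c))))), pair(c, e))  →  pair(pair(a, k(pair(c, a), pair(pair(e, a), pair(e, pair(c, c))))), pair(c, e))   [R3 at 1.1]
3. pair(pair(a, k(pair(c, a), pair(pair(e, a), pair(e, pair(c, c))))), pair(c, e))  →  pair(pair(a, e), pair(c, e))   [R3 at 1.2]

pair(pair(a, e), pair(c, e))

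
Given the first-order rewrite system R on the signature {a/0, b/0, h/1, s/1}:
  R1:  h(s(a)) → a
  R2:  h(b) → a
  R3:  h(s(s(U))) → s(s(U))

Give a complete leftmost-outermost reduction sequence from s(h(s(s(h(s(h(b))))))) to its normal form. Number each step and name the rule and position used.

1. s(h(s(s(h(s(h(b)))))))  →  s(s(s(h(s(h(b))))))   [R3 at 1]
2. s(s(s(h(s(h(b))))))  →  s(s(s(h(s(a)))))   [R2 at 1.1.1.1.1]
3. s(s(s(h(s(a)))))  →  s(s(s(a)))   [R1 at 1.1.1]

s(s(s(a)))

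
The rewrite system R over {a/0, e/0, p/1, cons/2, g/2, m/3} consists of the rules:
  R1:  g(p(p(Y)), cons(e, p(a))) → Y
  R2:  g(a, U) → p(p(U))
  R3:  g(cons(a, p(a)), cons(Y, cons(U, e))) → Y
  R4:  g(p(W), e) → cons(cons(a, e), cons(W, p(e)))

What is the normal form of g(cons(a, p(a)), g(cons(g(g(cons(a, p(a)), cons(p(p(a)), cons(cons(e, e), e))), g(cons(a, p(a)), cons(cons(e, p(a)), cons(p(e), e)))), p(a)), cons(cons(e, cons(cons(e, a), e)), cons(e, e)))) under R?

1. g(cons(a, p(a)), g(cons(g(g(cons(a, p(a)), cons(p(p(a)), cons(cons(e, e), e))), g(cons(a, p(a)), cons(cons(e, p(a)), cons(p(e), e)))), p(a)), cons(cons(e, cons(cons(e, a), e)), cons(e, e))))  →  g(cons(a, p(a)), g(cons(g(p(p(a)), g(cons(a, p(a)), cons(cons(e, p(a)), cons(p(e), e)))), p(a)), cons(cons(e, cons(cons(e, a), e)), cons(e, e))))   [R3 at 2.1.1.1]
2. g(cons(a, p(a)), g(cons(g(p(p(a)), g(cons(a, p(a)), cons(cons(e, p(a)), cons(p(e), e)))), p(a)), cons(cons(e, cons(cons(e, a), e)), cons(e, e))))  →  g(cons(a, p(a)), g(cons(g(p(p(a)), cons(e, p(a))), p(a)), cons(cons(e, cons(cons(e, a), e)), cons(e, e))))   [R3 at 2.1.1.2]
3. g(cons(a, p(a)), g(cons(g(p(p(a)), cons(e, p(a))), p(a)), cons(cons(e, cons(cons(e, a), e)), cons(e, e))))  →  g(cons(a, p(a)), g(cons(a, p(a)), cons(cons(e, cons(cons(e, a), e)), cons(e, e))))   [R1 at 2.1.1]
4. g(cons(a, p(a)), g(cons(a, p(a)), cons(cons(e, cons(cons(e, a), e)), cons(e, e))))  →  g(cons(a, p(a)), cons(e, cons(cons(e, a), e)))   [R3 at 2]
5. g(cons(a, p(a)), cons(e, cons(cons(e, a), e)))  →  e   [R3 at ε]

e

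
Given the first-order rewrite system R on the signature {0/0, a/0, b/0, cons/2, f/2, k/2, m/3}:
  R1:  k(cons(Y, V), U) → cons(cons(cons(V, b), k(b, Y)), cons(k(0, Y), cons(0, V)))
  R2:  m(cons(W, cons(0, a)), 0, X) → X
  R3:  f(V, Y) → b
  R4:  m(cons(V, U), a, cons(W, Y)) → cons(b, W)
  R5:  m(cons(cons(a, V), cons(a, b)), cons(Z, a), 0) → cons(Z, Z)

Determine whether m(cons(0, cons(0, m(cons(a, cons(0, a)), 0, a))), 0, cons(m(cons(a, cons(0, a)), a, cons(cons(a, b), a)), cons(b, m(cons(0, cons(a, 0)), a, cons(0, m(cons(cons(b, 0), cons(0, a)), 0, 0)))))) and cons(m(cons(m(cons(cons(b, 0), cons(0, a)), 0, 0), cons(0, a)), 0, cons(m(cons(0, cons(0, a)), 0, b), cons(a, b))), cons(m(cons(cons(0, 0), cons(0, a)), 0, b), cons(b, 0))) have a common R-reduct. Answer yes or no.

yes — NF(t₁) = cons(cons(b, cons(a, b)), cons(b, cons(b, 0))), NF(t₂) = cons(cons(b, cons(a, b)), cons(b, cons(b, 0)))

Reduce t₁ = m(cons(0, cons(0, m(cons(a, cons(0, a)), 0, a))), 0, cons(m(cons(a, cons(0, a)), a, cons(cons(a, b), a)), cons(b, m(cons(0, cons(a, 0)), a, cons(0, m(cons(cons(b, 0), cons(0, a)), 0, 0)))))):
1. m(cons(0, cons(0, m(cons(a, cons(0, a)), 0, a))), 0, cons(m(cons(a, cons(0, a)), a, cons(cons(a, b), a)), cons(b, m(cons(0, cons(a, 0)), a, cons(0, m(cons(cons(b, 0), cons(0, a)), 0, 0))))))  →  m(cons(0, cons(0, a)), 0, cons(m(cons(a, cons(0, a)), a, cons(cons(a, b), a)), cons(b, m(cons(0, cons(a, 0)), a, cons(0, m(cons(cons(b, 0), cons(0, a)), 0, 0))))))   [R2 at 1.2.2]
2. m(cons(0, cons(0, a)), 0, cons(m(cons(a, cons(0, a)), a, cons(cons(a, b), a)), cons(b, m(cons(0, cons(a, 0)), a, cons(0, m(cons(cons(b, 0), cons(0, a)), 0, 0))))))  →  cons(m(cons(a, cons(0, a)), a, cons(cons(a, b), a)), cons(b, m(cons(0, cons(a, 0)), a, cons(0, m(cons(cons(b, 0), cons(0, a)), 0, 0)))))   [R2 at ε]
3. cons(m(cons(a, cons(0, a)), a, cons(cons(a, b), a)), cons(b, m(cons(0, cons(a, 0)), a, cons(0, m(cons(cons(b, 0), cons(0, a)), 0, 0)))))  →  cons(cons(b, cons(a, b)), cons(b, m(cons(0, cons(a, 0)), a, cons(0, m(cons(cons(b, 0), cons(0, a)), 0, 0)))))   [R4 at 1]
4. cons(cons(b, cons(a, b)), cons(b, m(cons(0, cons(a, 0)), a, cons(0, m(cons(cons(b, 0), cons(0, a)), 0, 0)))))  →  cons(cons(b, cons(a, b)), cons(b, cons(b, 0)))   [R4 at 2.2]

Reduce t₂ = cons(m(cons(m(cons(cons(b, 0), cons(0, a)), 0, 0), cons(0, a)), 0, cons(m(cons(0, cons(0, a)), 0, b), cons(a, b))), cons(m(cons(cons(0, 0), cons(0, a)), 0, b), cons(b, 0))):
1. cons(m(cons(m(cons(cons(b, 0), cons(0, a)), 0, 0), cons(0, a)), 0, cons(m(cons(0, cons(0, a)), 0, b), cons(a, b))), cons(m(cons(cons(0, 0), cons(0, a)), 0, b), cons(b, 0)))  →  cons(cons(m(cons(0, cons(0, a)), 0, b), cons(a, b)), cons(m(cons(cons(0, 0), cons(0, a)), 0, b), cons(b, 0)))   [R2 at 1]
2. cons(cons(m(cons(0, cons(0, a)), 0, b), cons(a, b)), cons(m(cons(cons(0, 0), cons(0, a)), 0, b), cons(b, 0)))  →  cons(cons(b, cons(a, b)), cons(m(cons(cons(0, 0), cons(0, a)), 0, b), cons(b, 0)))   [R2 at 1.1]
3. cons(cons(b, cons(a, b)), cons(m(cons(cons(0, 0), cons(0, a)), 0, b), cons(b, 0)))  →  cons(cons(b, cons(a, b)), cons(b, cons(b, 0)))   [R2 at 2.1]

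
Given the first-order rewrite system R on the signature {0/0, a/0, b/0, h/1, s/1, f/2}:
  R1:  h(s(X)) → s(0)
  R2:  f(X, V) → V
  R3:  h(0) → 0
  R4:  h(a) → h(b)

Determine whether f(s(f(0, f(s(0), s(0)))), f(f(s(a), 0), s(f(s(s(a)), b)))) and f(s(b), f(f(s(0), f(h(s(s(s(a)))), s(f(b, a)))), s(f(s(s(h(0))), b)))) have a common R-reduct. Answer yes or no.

yes — NF(t₁) = s(b), NF(t₂) = s(b)

Reduce t₁ = f(s(f(0, f(s(0), s(0)))), f(f(s(a), 0), s(f(s(s(a)), b)))):
1. f(s(f(0, f(s(0), s(0)))), f(f(s(a), 0), s(f(s(s(a)), b))))  →  f(f(s(a), 0), s(f(s(s(a)), b)))   [R2 at ε]
2. f(f(s(a), 0), s(f(s(s(a)), b)))  →  s(f(s(s(a)), b))   [R2 at ε]
3. s(f(s(s(a)), b))  →  s(b)   [R2 at 1]

Reduce t₂ = f(s(b), f(f(s(0), f(h(s(s(s(a)))), s(f(b, a)))), s(f(s(s(h(0))), b)))):
1. f(s(b), f(f(s(0), f(h(s(s(s(a)))), s(f(b, a)))), s(f(s(s(h(0))), b))))  →  f(f(s(0), f(h(s(s(s(a)))), s(f(b, a)))), s(f(s(s(h(0))), b)))   [R2 at ε]
2. f(f(s(0), f(h(s(s(s(a)))), s(f(b, a)))), s(f(s(s(h(0))), b)))  →  s(f(s(s(h(0))), b))   [R2 at ε]
3. s(f(s(s(h(0))), b))  →  s(b)   [R2 at 1]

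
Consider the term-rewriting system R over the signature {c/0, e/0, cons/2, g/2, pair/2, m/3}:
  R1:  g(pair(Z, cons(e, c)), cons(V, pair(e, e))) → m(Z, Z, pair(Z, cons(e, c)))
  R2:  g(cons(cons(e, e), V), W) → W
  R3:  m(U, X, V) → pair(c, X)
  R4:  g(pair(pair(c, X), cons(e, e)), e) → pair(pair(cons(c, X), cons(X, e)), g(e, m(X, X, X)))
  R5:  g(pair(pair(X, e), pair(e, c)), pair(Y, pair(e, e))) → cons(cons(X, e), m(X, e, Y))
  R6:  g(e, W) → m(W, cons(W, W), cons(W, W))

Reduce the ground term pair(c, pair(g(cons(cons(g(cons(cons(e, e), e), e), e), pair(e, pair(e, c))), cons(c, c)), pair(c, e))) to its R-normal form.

pair(c, pair(cons(c, c), pair(c, e)))

1. pair(c, pair(g(cons(cons(g(cons(cons(e, e), e), e), e), pair(e, pair(e, c))), cons(c, c)), pair(c, e)))  →  pair(c, pair(g(cons(cons(e, e), pair(e, pair(e, c))), cons(c, c)), pair(c, e)))   [R2 at 2.1.1.1.1]
2. pair(c, pair(g(cons(cons(e, e), pair(e, pair(e, c))), cons(c, c)), pair(c, e)))  →  pair(c, pair(cons(c, c), pair(c, e)))   [R2 at 2.1]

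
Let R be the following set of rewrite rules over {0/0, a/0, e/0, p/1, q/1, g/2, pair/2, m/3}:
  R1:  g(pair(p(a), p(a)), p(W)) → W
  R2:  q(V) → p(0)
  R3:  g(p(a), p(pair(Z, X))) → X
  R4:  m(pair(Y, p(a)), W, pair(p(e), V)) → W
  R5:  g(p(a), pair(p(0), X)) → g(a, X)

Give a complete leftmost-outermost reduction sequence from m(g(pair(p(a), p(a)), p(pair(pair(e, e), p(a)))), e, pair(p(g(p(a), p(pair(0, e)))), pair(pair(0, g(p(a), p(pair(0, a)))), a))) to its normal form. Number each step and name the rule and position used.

e

1. m(g(pair(p(a), p(a)), p(pair(pair(e, e), p(a)))), e, pair(p(g(p(a), p(pair(0, e)))), pair(pair(0, g(p(a), p(pair(0, a)))), a)))  →  m(pair(pair(e, e), p(a)), e, pair(p(g(p(a), p(pair(0, e)))), pair(pair(0, g(p(a), p(pair(0, a)))), a)))   [R1 at 1]
2. m(pair(pair(e, e), p(a)), e, pair(p(g(p(a), p(pair(0, e)))), pair(pair(0, g(p(a), p(pair(0, a)))), a)))  →  m(pair(pair(e, e), p(a)), e, pair(p(e), pair(pair(0, g(p(a), p(pair(0, a)))), a)))   [R3 at 3.1.1]
3. m(pair(pair(e, e), p(a)), e, pair(p(e), pair(pair(0, g(p(a), p(pair(0, a)))), a)))  →  e   [R4 at ε]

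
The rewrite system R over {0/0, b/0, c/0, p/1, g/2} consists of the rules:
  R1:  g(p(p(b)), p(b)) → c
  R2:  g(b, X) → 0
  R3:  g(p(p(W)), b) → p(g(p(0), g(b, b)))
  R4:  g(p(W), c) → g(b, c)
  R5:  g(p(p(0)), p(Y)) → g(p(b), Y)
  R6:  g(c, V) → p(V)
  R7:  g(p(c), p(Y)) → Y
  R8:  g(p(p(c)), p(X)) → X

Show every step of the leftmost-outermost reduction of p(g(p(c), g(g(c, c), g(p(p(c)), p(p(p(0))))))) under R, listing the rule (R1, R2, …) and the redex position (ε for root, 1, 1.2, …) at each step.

p(0)

1. p(g(p(c), g(g(c, c), g(p(p(c)), p(p(p(0)))))))  →  p(g(p(c), g(p(c), g(p(p(c)), p(p(p(0)))))))   [R6 at 1.2.1]
2. p(g(p(c), g(p(c), g(p(p(c)), p(p(p(0)))))))  →  p(g(p(c), g(p(c), p(p(0)))))   [R8 at 1.2.2]
3. p(g(p(c), g(p(c), p(p(0)))))  →  p(g(p(c), p(0)))   [R7 at 1.2]
4. p(g(p(c), p(0)))  →  p(0)   [R7 at 1]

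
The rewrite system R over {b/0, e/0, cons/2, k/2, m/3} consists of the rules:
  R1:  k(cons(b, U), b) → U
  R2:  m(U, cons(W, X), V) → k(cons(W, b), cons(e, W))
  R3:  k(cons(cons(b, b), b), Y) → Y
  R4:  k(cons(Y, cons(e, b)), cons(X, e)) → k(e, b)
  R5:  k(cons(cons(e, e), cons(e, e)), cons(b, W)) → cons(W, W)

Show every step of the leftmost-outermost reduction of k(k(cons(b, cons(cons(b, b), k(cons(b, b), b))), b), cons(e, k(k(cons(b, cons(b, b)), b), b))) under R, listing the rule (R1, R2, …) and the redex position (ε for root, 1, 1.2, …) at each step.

1. k(k(cons(b, cons(cons(b, b), k(cons(b, b), b))), b), cons(e, k(k(cons(b, cons(b, b)), b), b)))  →  k(cons(cons(b, b), k(cons(b, b), b)), cons(e, k(k(cons(b, cons(b, b)), b), b)))   [R1 at 1]
2. k(cons(cons(b, b), k(cons(b, b), b)), cons(e, k(k(cons(b, cons(b, b)), b), b)))  →  k(cons(cons(b, b), b), cons(e, k(k(cons(b, cons(b, b)), b), b)))   [R1 at 1.2]
3. k(cons(cons(b, b), b), cons(e, k(k(cons(b, cons(b, b)), b), b)))  →  cons(e, k(k(cons(b, cons(b, b)), b), b))   [R3 at ε]
4. cons(e, k(k(cons(b, cons(b, b)), b), b))  →  cons(e, k(cons(b, b), b))   [R1 at 2.1]
5. cons(e, k(cons(b, b), b))  →  cons(e, b)   [R1 at 2]

cons(e, b)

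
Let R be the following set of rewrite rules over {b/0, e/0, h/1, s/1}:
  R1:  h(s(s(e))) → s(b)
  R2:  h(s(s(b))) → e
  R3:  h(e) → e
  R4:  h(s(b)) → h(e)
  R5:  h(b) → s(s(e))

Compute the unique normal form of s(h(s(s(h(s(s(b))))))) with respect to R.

s(s(b))

1. s(h(s(s(h(s(s(b)))))))  →  s(h(s(s(e))))   [R2 at 1.1.1.1]
2. s(h(s(s(e))))  →  s(s(b))   [R1 at 1]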